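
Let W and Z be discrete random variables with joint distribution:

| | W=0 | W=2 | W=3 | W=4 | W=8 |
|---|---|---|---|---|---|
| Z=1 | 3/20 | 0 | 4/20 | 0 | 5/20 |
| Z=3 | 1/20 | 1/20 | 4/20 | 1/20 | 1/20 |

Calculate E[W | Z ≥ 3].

13/4

P(Z ≥ 3) = 2/5.
Summing W·P(W=x,Z=y) over the conditioning event gives 13/10.
E[W | Z ≥ 3] = (13/10) / (2/5) = 13/4.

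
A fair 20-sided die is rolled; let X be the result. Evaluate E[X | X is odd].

10

Given X is odd, X is equally likely to be any of {1, 3, 5, 7, 9, 11, 13, 15, 17, 19}.
E[X | X is odd] = (1 + 3 + 5 + 7 + 9 + 11 + 13 + 15 + 17 + 19) / 10 = 10.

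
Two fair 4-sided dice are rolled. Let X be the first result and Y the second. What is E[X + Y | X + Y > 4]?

6

Outcomes with X + Y > 4: (1,4), (2,3), (2,4), (3,2), (3,3), (3,4), (4,1), (4,2), (4,3), (4,4), each with probability 1/16.
E[X + Y | X + Y > 4] = (5 + 5 + 6 + 5 + 6 + 7 + 5 + 6 + 7 + 8) / 10 = 6.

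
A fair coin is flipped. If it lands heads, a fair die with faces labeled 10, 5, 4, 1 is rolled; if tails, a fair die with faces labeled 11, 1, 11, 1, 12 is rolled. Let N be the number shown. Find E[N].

E[N | heads] = (10+5+4+1)/4 = 5.
E[N | tails] = (11+1+11+1+12)/5 = 36/5.
By the law of total expectation,
E[N] = (1/2)·(5) + (1/2)·(36/5) = 61/10.

61/10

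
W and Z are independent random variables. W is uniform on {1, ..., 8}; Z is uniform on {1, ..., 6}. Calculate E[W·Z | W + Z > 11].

233/6

Outcomes with W + Z > 11: (6,6), (7,5), (7,6), (8,4), (8,5), (8,6), each with probability 1/48.
E[W·Z | W + Z > 11] = (36 + 35 + 42 + 32 + 40 + 48) / 6 = 233/6.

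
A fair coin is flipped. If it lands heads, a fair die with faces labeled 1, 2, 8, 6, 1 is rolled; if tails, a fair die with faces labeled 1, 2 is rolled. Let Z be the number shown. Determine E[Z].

E[Z | heads] = (1+2+8+6+1)/5 = 18/5.
E[Z | tails] = (1+2)/2 = 3/2.
E[Z] = (1/2)·(18/5) + (1/2)·(3/2) = 51/20.

51/20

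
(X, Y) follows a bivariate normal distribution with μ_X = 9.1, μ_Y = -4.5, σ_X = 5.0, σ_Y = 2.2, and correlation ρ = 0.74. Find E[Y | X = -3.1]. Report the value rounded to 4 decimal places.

E[Y | X=x] = μ_Y + ρ(σ_Y/σ_X)(x − μ_X) for jointly normal variables.
E[Y | X=-3.1] = -4.5 + (0.74)·(2.2/5.0)·(-3.1 − (9.1)) = -4.5 + (0.3256)·(-12.2) = -8.4723.

-8.4723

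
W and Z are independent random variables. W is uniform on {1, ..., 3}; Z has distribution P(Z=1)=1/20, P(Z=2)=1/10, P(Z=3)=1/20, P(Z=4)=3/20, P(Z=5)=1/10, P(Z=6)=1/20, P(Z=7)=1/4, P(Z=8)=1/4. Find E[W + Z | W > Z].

17/4

P(W > Z) = 1/15.
Summing (W+Z)·P(x,y) over outcomes with W > Z gives 17/60.
E[W + Z | W > Z] = (17/60) / (1/15) = 17/4.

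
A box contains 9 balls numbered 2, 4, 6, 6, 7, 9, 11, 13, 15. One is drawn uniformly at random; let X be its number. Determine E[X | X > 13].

P(X > 13) = 1/9.
Σ over the event: 15·1/9 = 5/3.
E[X | X > 13] = (5/3) / (1/9) = 15.

15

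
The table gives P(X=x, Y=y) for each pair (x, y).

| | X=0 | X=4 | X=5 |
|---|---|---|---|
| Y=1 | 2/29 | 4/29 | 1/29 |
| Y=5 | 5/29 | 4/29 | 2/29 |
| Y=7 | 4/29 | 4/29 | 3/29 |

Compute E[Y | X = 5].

16/3

P(X = 5) = 6/29.
Σ Y·P over the event = 1·(1/29) + 5·(2/29) + 7·(3/29) = 32/29.
E[Y | X = 5] = (32/29) / (6/29) = 16/3.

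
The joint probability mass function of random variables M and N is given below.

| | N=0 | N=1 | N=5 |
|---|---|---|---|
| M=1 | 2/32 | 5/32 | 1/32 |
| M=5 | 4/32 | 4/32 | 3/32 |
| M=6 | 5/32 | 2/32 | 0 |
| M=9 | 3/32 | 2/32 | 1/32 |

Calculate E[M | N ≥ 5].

P(N ≥ 5) = 5/32.
Summing M·P(M=x,N=y) over the conditioning event gives 25/32.
E[M | N ≥ 5] = (25/32) / (5/32) = 5.

5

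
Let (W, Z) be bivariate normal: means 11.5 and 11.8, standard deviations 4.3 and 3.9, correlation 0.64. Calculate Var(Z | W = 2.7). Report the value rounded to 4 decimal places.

8.9800

The conditional variance in a bivariate normal is σ_Z²(1 − ρ²), independent of x.
Var(Z | W=2.7) = (3.9)²·(1 − (0.64)²) = 15.21·0.5904 = 8.9800.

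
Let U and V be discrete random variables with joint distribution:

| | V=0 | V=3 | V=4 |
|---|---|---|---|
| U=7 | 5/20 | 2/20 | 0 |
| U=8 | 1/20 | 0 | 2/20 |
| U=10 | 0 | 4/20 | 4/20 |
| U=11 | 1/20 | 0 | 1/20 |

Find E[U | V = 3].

P(V = 3) = 3/10.
Σ U·P over the event = 7·(2/20) + 10·(4/20) = 27/10.
E[U | V = 3] = (27/10) / (3/10) = 9.

9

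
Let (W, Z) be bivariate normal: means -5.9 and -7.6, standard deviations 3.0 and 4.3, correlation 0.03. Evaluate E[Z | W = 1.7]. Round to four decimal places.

The regression of Z on W has slope ρ·σ_Z/σ_W and passes through (μ_W, μ_Z).
E[Z | W=1.7] = -7.6 + (0.03)·(4.3/3.0)·(1.7 − (-5.9)) = -7.6 + (0.043)·(7.6) = -7.2732.

-7.2732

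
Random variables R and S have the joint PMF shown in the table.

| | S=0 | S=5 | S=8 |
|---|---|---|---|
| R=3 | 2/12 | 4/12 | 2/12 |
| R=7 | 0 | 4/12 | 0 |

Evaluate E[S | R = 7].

P(R = 7) = 1/3.
Summing S·P(R=x,S=y) over the conditioning event gives 5/3.
E[S | R = 7] = (5/3) / (1/3) = 5.

5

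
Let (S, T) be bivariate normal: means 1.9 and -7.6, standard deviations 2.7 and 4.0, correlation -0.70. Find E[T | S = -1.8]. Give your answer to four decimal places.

-3.7630

For a bivariate normal, E[T | S=x] = μ_T + ρ·(σ_T/σ_S)·(x − μ_S).
E[T | S=-1.8] = -7.6 + (-0.70)·(4.0/2.7)·(-1.8 − (1.9)) = -7.6 + (-1.03704)·(-3.7) = -3.7630.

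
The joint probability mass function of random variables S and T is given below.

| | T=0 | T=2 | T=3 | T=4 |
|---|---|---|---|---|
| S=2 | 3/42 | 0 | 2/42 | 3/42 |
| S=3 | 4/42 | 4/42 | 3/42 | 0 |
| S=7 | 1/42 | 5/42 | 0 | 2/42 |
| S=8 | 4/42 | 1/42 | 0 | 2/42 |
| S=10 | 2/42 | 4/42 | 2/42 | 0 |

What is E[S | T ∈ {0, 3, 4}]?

73/14

P(T ∈ {0, 3, 4}) = 2/3.
Summing S·P(S=x,T=y) over the conditioning event gives 73/21.
E[S | T ∈ {0, 3, 4}] = (73/21) / (2/3) = 73/14.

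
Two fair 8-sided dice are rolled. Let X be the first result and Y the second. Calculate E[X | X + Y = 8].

4

Outcomes with X + Y = 8: (1,7), (2,6), (3,5), (4,4), (5,3), (6,2), (7,1), each with probability 1/64.
E[X | X + Y = 8] = (1 + 2 + 3 + 4 + 5 + 6 + 7) / 7 = 4.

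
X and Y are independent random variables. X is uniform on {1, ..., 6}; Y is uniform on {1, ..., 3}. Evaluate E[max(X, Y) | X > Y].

P(X > Y) = 2/3.
Summing max(X,Y)·P(x,y) over outcomes with X > Y gives 53/18.
E[max(X, Y) | X > Y] = (53/18) / (2/3) = 53/12.

53/12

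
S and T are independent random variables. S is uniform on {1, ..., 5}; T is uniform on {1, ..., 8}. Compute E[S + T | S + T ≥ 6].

26/3

P(S + T ≥ 6) = 3/4.
Summing (S+T)·P(x,y) over outcomes with S + T ≥ 6 gives 13/2.
E[S + T | S + T ≥ 6] = (13/2) / (3/4) = 26/3.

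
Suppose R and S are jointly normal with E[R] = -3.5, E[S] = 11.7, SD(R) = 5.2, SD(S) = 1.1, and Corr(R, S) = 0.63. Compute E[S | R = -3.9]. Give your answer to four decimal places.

11.6467

The regression of S on R has slope ρ·σ_S/σ_R and passes through (μ_R, μ_S).
E[S | R=-3.9] = 11.7 + (0.63)·(1.1/5.2)·(-3.9 − (-3.5)) = 11.7 + (0.13327)·(-0.4) = 11.6467.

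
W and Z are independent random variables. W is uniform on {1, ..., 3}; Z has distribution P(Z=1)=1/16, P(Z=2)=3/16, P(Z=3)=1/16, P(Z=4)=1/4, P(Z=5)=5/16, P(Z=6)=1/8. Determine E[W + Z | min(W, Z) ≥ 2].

P(min(W, Z) ≥ 2) = 5/8.
Summing (W+Z)·P(x,y) over outcomes with min(W, Z) ≥ 2 gives 199/48.
E[W + Z | min(W, Z) ≥ 2] = (199/48) / (5/8) = 199/30.

199/30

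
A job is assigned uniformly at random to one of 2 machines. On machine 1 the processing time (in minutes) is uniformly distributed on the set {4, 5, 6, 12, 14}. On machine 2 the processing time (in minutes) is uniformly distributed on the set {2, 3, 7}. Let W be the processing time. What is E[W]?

E[W | machine 1] = (4+5+6+12+14)/5 = 41/5.
E[W | machine 2] = (2+3+7)/3 = 4.
E[W] = (1/2)·(41/5) + (1/2)·(4) = 61/10.

61/10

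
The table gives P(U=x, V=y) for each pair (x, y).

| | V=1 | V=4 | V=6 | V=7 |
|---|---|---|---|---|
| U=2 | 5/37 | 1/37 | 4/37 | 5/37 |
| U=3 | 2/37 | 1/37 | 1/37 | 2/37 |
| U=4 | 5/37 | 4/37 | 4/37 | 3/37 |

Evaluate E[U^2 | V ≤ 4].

65/6

P(V ≤ 4) = 18/37.
Summing U^2·P(U=x,V=y) over the conditioning event gives 195/37.
E[U^2 | V ≤ 4] = (195/37) / (18/37) = 65/6.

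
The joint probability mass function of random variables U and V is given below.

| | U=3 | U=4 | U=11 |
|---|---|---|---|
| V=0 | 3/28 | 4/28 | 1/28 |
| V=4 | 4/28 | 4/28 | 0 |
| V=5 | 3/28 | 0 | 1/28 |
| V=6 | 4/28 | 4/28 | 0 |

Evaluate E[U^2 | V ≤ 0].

53/2

P(V ≤ 0) = 2/7.
Summing U^2·P(U=x,V=y) over the conditioning event gives 53/7.
E[U^2 | V ≤ 0] = (53/7) / (2/7) = 53/2.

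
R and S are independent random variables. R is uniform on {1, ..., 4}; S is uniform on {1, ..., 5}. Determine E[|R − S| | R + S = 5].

2

Outcomes with R + S = 5: (1,4), (2,3), (3,2), (4,1), each with probability 1/20.
E[|R − S| | R + S = 5] = (3 + 1 + 1 + 3) / 4 = 2.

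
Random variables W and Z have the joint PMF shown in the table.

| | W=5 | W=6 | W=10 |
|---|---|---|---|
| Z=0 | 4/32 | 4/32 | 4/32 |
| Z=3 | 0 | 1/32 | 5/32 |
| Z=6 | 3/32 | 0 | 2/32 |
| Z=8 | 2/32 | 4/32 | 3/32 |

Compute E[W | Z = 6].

7

P(Z = 6) = 5/32.
Σ W·P over the event = 5·(3/32) + 10·(2/32) = 35/32.
E[W | Z = 6] = (35/32) / (5/32) = 7.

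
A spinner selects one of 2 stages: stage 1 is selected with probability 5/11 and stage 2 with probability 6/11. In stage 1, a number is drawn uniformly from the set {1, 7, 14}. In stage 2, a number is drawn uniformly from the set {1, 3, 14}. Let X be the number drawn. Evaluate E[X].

E[X | stage 1] = (1+7+14)/3 = 22/3.
E[X | stage 2] = (1+3+14)/3 = 6.
By the law of total expectation,
E[X] = (5/11)·(22/3) + (6/11)·(6) = 218/33.

218/33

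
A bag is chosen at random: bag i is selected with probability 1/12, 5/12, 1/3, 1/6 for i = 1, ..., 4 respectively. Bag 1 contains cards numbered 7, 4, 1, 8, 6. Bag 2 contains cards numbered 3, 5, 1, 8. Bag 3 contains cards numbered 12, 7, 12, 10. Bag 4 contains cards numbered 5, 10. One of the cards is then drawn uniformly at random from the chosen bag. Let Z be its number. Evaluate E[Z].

E[Z | bag 1] = (7+4+1+8+6)/5 = 26/5.
E[Z | bag 2] = (3+5+1+8)/4 = 17/4.
E[Z | bag 3] = (12+7+12+10)/4 = 41/4.
E[Z | bag 4] = (5+10)/2 = 15/2.
By the law of total expectation,
E[Z] = (1/12)·(26/5) + (5/12)·(17/4) + (1/3)·(41/4) + (1/6)·(15/2) = 1649/240.

1649/240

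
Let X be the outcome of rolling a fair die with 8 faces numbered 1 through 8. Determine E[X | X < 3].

3/2

Given X < 3, X is equally likely to be any of {1, 2}.
E[X | X < 3] = (1 + 2) / 2 = 3/2.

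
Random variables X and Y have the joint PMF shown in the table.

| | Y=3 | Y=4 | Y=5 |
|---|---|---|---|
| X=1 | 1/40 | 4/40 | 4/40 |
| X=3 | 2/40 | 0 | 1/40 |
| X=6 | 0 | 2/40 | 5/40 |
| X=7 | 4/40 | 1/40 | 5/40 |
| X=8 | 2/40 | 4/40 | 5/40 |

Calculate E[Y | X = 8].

P(X = 8) = 11/40.
Σ Y·P over the event = 3·(2/40) + 4·(4/40) + 5·(5/40) = 47/40.
E[Y | X = 8] = (47/40) / (11/40) = 47/11.

47/11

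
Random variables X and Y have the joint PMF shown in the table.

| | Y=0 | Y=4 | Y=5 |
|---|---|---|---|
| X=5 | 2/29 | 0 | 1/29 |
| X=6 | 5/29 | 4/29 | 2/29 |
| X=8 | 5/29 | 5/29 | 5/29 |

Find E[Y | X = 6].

26/11

P(X = 6) = 11/29.
Σ Y·P over the event = 0·(5/29) + 4·(4/29) + 5·(2/29) = 26/29.
E[Y | X = 6] = (26/29) / (11/29) = 26/11.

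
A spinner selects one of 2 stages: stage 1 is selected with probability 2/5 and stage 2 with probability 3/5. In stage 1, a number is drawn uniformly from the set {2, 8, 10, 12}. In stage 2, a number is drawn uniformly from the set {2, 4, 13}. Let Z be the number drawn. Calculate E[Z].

E[Z | stage 1] = (2+8+10+12)/4 = 8.
E[Z | stage 2] = (2+4+13)/3 = 19/3.
E[Z] = (2/5)·(8) + (3/5)·(19/3) = 7.

7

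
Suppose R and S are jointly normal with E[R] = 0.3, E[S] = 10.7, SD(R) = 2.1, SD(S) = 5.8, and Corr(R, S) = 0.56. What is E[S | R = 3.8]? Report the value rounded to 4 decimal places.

E[S | R=x] = μ_S + ρ(σ_S/σ_R)(x − μ_R) for jointly normal variables.
E[S | R=3.8] = 10.7 + (0.56)·(5.8/2.1)·(3.8 − (0.3)) = 10.7 + (1.54667)·(3.5) = 16.1133.

16.1133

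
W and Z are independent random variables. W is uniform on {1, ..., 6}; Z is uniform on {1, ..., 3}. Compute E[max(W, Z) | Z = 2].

Outcomes with Z = 2: (1,2), (2,2), (3,2), (4,2), (5,2), (6,2), each with probability 1/18.
E[max(W, Z) | Z = 2] = (2 + 2 + 3 + 4 + 5 + 6) / 6 = 11/3.

11/3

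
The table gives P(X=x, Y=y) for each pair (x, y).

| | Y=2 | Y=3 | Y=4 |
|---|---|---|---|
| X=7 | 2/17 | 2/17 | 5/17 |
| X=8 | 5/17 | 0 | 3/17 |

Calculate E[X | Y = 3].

7

P(Y = 3) = 2/17.
Summing X·P(X=x,Y=y) over the conditioning event gives 14/17.
E[X | Y = 3] = (14/17) / (2/17) = 7.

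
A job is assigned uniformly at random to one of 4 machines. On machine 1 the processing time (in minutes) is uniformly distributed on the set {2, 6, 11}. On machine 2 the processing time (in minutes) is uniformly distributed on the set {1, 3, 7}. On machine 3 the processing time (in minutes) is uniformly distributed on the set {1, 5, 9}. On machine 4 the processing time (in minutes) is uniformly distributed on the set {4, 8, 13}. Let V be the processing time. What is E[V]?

E[V | machine 1] = (2+6+11)/3 = 19/3.
E[V | machine 2] = (1+3+7)/3 = 11/3.
E[V | machine 3] = (1+5+9)/3 = 5.
E[V | machine 4] = (4+8+13)/3 = 25/3.
E[V] = (1/4)·(19/3) + (1/4)·(11/3) + (1/4)·(5) + (1/4)·(25/3) = 35/6.

35/6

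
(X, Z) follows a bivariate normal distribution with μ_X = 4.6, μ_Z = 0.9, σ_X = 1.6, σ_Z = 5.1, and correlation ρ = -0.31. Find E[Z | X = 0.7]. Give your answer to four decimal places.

For a bivariate normal, E[Z | X=x] = μ_Z + ρ·(σ_Z/σ_X)·(x − μ_X).
E[Z | X=0.7] = 0.9 + (-0.31)·(5.1/1.6)·(0.7 − (4.6)) = 0.9 + (-0.98813)·(-3.9) = 4.7537.

4.7537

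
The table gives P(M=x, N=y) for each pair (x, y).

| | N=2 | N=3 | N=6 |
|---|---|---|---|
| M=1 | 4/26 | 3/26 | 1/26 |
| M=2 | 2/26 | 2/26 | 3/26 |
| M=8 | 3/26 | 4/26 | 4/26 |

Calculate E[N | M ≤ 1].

23/8

P(M ≤ 1) = 4/13.
Σ N·P over the event = 2·(4/26) + 3·(3/26) + 6·(1/26) = 23/26.
E[N | M ≤ 1] = (23/26) / (4/13) = 23/8.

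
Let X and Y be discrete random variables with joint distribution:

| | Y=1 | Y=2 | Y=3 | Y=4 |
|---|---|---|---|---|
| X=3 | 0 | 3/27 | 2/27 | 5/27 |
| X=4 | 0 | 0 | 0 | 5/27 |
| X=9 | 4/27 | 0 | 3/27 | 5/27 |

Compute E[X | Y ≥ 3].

P(Y ≥ 3) = 20/27.
Σ X·P over the event = 3·(2/27) + 3·(5/27) + 4·(5/27) + 9·(3/27) + 9·(5/27) = 113/27.
E[X | Y ≥ 3] = (113/27) / (20/27) = 113/20.

113/20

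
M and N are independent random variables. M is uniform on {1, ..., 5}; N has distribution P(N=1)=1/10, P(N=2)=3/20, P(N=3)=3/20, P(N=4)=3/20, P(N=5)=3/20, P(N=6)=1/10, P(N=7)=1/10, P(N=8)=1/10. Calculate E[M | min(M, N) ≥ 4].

9/2

P(min(M, N) ≥ 4) = 6/25.
Summing M·P(x,y) over outcomes with min(M, N) ≥ 4 gives 27/25.
E[M | min(M, N) ≥ 4] = (27/25) / (6/25) = 9/2.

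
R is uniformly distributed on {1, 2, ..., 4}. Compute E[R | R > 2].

7/2

Given R > 2, R is equally likely to be any of {3, 4}.
E[R | R > 2] = (3 + 4) / 2 = 7/2.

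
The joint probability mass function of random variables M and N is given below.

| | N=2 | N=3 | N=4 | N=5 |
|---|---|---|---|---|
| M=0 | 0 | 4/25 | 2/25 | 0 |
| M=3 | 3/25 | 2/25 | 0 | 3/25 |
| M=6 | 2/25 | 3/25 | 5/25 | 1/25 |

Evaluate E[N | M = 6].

P(M = 6) = 11/25.
Σ N·P over the event = 2·(2/25) + 3·(3/25) + 4·(5/25) + 5·(1/25) = 38/25.
E[N | M = 6] = (38/25) / (11/25) = 38/11.

38/11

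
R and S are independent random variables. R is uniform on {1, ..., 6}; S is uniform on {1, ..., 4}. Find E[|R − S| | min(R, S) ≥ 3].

5/4

Outcomes with min(R, S) ≥ 3: (3,3), (3,4), (4,3), (4,4), (5,3), (5,4), (6,3), (6,4), each with probability 1/24.
E[|R − S| | min(R, S) ≥ 3] = (0 + 1 + 1 + 0 + 2 + 1 + 3 + 2) / 8 = 5/4.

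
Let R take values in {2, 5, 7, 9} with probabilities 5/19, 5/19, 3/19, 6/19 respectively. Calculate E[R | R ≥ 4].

P(R ≥ 4) = 14/19.
Σ over the event: 5·5/19 + 7·3/19 + 9·6/19 = 100/19.
E[R | R ≥ 4] = (100/19) / (14/19) = 50/7.

50/7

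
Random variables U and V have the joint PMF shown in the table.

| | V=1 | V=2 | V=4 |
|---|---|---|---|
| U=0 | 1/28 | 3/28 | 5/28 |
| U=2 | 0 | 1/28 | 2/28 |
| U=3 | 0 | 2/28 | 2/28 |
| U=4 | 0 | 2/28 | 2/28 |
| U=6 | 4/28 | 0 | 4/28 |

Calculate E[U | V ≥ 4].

14/5

P(V ≥ 4) = 15/28.
Σ U·P over the event = 0·(5/28) + 2·(2/28) + 3·(2/28) + 4·(2/28) + 6·(4/28) = 3/2.
E[U | V ≥ 4] = (3/2) / (15/28) = 14/5.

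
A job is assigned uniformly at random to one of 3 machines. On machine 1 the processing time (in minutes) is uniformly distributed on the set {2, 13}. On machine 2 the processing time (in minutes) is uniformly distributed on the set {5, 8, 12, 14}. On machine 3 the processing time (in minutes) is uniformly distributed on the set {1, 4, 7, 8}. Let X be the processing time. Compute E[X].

89/12

E[X | machine 1] = (2+13)/2 = 15/2.
E[X | machine 2] = (5+8+12+14)/4 = 39/4.
E[X | machine 3] = (1+4+7+8)/4 = 5.
E[X] = (1/3)·(15/2) + (1/3)·(39/4) + (1/3)·(5) = 89/12.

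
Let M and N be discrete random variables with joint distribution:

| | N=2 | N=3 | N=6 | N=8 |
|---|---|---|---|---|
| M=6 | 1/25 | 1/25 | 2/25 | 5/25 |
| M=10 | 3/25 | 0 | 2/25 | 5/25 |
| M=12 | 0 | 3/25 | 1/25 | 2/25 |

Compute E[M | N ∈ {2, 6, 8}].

184/21

P(N ∈ {2, 6, 8}) = 21/25.
Σ M·P over the event = 6·(1/25) + 6·(2/25) + 6·(5/25) + 10·(3/25) + 10·(2/25) + 10·(5/25) + 12·(1/25) + 12·(2/25) = 184/25.
E[M | N ∈ {2, 6, 8}] = (184/25) / (21/25) = 184/21.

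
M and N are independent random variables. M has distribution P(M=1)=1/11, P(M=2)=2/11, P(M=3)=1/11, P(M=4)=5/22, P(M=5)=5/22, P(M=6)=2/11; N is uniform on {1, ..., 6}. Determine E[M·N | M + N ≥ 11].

P(M + N ≥ 11) = 13/132.
Summing MN·P(x,y) over outcomes with M + N ≥ 11 gives 69/22.
E[M·N | M + N ≥ 11] = (69/22) / (13/132) = 414/13.

414/13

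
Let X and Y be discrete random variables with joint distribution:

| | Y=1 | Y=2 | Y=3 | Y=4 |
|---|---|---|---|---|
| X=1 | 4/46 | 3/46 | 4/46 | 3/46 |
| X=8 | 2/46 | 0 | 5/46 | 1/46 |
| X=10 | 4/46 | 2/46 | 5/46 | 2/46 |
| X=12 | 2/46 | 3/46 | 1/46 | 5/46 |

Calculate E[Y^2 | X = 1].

P(X = 1) = 7/23.
Summing Y^2·P(X=x,Y=y) over the conditioning event gives 50/23.
E[Y^2 | X = 1] = (50/23) / (7/23) = 50/7.

50/7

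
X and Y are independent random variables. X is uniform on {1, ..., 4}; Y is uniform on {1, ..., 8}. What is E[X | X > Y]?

Outcomes with X > Y: (2,1), (3,1), (3,2), (4,1), (4,2), (4,3), each with probability 1/32.
E[X | X > Y] = (2 + 3 + 3 + 4 + 4 + 4) / 6 = 10/3.

10/3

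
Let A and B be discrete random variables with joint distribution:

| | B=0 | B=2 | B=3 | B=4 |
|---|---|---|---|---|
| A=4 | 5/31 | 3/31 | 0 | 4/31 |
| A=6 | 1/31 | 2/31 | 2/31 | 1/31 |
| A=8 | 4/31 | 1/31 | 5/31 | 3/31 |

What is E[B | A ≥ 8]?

29/13

P(A ≥ 8) = 13/31.
Σ B·P over the event = 0·(4/31) + 2·(1/31) + 3·(5/31) + 4·(3/31) = 29/31.
E[B | A ≥ 8] = (29/31) / (13/31) = 29/13.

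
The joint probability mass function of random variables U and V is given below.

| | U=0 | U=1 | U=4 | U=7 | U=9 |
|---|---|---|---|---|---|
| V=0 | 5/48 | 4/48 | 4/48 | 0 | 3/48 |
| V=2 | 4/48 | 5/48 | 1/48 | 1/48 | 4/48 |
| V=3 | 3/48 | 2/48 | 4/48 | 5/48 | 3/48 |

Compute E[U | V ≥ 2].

33/8

P(V ≥ 2) = 2/3.
Summing U·P(U=x,V=y) over the conditioning event gives 11/4.
E[U | V ≥ 2] = (11/4) / (2/3) = 33/8.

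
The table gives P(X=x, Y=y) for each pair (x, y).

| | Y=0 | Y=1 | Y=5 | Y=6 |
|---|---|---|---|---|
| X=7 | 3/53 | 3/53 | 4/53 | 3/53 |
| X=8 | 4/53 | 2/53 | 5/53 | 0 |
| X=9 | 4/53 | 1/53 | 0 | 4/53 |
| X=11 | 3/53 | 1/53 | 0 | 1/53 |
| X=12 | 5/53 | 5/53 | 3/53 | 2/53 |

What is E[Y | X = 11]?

7/5

P(X = 11) = 5/53.
Σ Y·P over the event = 0·(3/53) + 1·(1/53) + 6·(1/53) = 7/53.
E[Y | X = 11] = (7/53) / (5/53) = 7/5.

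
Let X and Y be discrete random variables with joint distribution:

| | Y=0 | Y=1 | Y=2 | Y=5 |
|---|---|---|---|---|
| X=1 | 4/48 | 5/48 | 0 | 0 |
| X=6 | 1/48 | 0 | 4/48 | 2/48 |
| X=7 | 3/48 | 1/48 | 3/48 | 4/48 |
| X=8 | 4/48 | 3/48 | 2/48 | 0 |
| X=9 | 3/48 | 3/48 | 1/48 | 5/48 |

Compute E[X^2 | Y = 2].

50

P(Y = 2) = 5/24.
Summing X^2·P(X=x,Y=y) over the conditioning event gives 125/12.
E[X^2 | Y = 2] = (125/12) / (5/24) = 50.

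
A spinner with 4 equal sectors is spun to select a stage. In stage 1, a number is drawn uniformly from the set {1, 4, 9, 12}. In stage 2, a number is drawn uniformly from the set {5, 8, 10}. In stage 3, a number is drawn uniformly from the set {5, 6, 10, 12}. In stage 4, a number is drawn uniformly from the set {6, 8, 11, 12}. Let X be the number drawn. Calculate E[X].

E[X | stage 1] = (1+4+9+12)/4 = 13/2.
E[X | stage 2] = (5+8+10)/3 = 23/3.
E[X | stage 3] = (5+6+10+12)/4 = 33/4.
E[X | stage 4] = (6+8+11+12)/4 = 37/4.
E[X] = (1/4)·(13/2) + (1/4)·(23/3) + (1/4)·(33/4) + (1/4)·(37/4) = 95/12.

95/12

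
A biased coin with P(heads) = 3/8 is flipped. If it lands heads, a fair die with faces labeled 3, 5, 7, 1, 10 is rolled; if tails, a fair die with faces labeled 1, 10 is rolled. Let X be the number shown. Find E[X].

E[X | heads] = (3+5+7+1+10)/5 = 26/5.
E[X | tails] = (1+10)/2 = 11/2.
E[X] = (3/8)·(26/5) + (5/8)·(11/2) = 431/80.

431/80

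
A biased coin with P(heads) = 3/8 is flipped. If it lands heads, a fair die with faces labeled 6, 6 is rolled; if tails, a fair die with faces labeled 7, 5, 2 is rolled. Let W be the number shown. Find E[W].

E[W | heads] = (6+6)/2 = 6.
E[W | tails] = (7+5+2)/3 = 14/3.
E[W] = (3/8)·(6) + (5/8)·(14/3) = 31/6.

31/6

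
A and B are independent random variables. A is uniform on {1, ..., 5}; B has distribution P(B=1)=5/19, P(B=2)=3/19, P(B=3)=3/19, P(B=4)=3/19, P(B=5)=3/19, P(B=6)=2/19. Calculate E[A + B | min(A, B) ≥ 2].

P(min(A, B) ≥ 2) = 56/95.
Summing (A+B)·P(x,y) over outcomes with min(A, B) ≥ 2 gives 412/95.
E[A + B | min(A, B) ≥ 2] = (412/95) / (56/95) = 103/14.

103/14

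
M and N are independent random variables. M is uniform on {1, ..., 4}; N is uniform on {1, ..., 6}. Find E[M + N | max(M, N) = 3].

Outcomes with max(M, N) = 3: (1,3), (2,3), (3,1), (3,2), (3,3), each with probability 1/24.
E[M + N | max(M, N) = 3] = (4 + 5 + 4 + 5 + 6) / 5 = 24/5.

24/5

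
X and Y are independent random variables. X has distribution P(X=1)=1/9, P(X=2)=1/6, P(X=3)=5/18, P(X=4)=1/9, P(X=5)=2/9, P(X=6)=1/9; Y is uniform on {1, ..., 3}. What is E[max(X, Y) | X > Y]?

156/37

P(X > Y) = 37/54.
Summing max(X,Y)·P(x,y) over outcomes with X > Y gives 26/9.
E[max(X, Y) | X > Y] = (26/9) / (37/54) = 156/37.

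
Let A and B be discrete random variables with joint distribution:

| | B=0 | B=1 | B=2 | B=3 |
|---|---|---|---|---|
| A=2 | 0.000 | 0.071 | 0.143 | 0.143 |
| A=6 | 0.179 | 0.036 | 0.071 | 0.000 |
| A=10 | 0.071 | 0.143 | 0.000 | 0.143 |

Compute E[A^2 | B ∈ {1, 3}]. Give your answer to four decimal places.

57.3731

P(B ∈ {1, 3}) = 0.536.
Σ A^2·P over the event = 4·(0.071) + 4·(0.143) + 36·(0.036) + 100·(0.143) + 100·(0.143) = 30.752.
E[A^2 | B ∈ {1, 3}] = (30.752) / (0.536) = 57.3731.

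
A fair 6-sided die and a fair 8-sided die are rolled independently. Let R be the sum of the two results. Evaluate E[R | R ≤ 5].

P(R ≤ 5) = 5/24.
Σ over the event: 2·1/48 + 3·1/24 + 4·1/16 + 5·1/12 = 5/6.
E[R | R ≤ 5] = (5/6) / (5/24) = 4.

4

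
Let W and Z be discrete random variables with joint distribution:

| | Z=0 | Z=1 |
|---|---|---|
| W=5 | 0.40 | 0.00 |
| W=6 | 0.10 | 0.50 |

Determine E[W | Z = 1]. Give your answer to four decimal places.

P(Z = 1) = 0.50.
Σ W·P over the event = 6·(0.50) = 3.00.
E[W | Z = 1] = (3.00) / (0.50) = 6.0000.

6.0000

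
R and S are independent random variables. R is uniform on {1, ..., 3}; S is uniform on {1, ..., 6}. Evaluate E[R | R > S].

8/3

Outcomes with R > S: (2,1), (3,1), (3,2), each with probability 1/18.
E[R | R > S] = (2 + 3 + 3) / 3 = 8/3.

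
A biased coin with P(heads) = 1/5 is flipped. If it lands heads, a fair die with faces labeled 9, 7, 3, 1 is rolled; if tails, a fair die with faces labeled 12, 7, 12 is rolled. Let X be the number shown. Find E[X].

E[X | heads] = (9+7+3+1)/4 = 5.
E[X | tails] = (12+7+12)/3 = 31/3.
E[X] = (1/5)·(5) + (4/5)·(31/3) = 139/15.

139/15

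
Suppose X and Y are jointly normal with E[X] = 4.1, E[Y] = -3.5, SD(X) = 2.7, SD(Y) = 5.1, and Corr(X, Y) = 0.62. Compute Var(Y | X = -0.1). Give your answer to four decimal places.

The conditional variance in a bivariate normal is σ_Y²(1 − ρ²), independent of x.
Var(Y | X=-0.1) = (5.1)²·(1 − (0.62)²) = 26.01·0.6156 = 16.0118.

16.0118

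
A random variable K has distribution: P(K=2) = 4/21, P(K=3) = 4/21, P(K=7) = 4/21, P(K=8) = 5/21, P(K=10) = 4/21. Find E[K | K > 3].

108/13

P(K > 3) = 13/21.
Σ over the event: 7·4/21 + 8·5/21 + 10·4/21 = 36/7.
E[K | K > 3] = (36/7) / (13/21) = 108/13.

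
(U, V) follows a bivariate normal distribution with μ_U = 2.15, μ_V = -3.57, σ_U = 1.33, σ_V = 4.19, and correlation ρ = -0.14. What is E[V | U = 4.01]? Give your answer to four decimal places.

-4.3904

The regression of V on U has slope ρ·σ_V/σ_U and passes through (μ_U, μ_V).
E[V | U=4.01] = -3.57 + (-0.14)·(4.19/1.33)·(4.01 − (2.15)) = -3.57 + (-0.44105)·(1.86) = -4.3904.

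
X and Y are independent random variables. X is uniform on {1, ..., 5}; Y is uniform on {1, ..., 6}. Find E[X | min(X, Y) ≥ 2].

P(min(X, Y) ≥ 2) = 2/3.
Summing X·P(x,y) over outcomes with min(X, Y) ≥ 2 gives 7/3.
E[X | min(X, Y) ≥ 2] = (7/3) / (2/3) = 7/2.

7/2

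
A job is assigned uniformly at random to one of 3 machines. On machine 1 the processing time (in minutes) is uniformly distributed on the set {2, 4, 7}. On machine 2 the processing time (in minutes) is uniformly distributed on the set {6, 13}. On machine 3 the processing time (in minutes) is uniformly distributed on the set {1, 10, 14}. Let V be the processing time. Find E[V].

E[V | machine 1] = (2+4+7)/3 = 13/3.
E[V | machine 2] = (6+13)/2 = 19/2.
E[V | machine 3] = (1+10+14)/3 = 25/3.
E[V] = (1/3)·(13/3) + (1/3)·(19/2) + (1/3)·(25/3) = 133/18.

133/18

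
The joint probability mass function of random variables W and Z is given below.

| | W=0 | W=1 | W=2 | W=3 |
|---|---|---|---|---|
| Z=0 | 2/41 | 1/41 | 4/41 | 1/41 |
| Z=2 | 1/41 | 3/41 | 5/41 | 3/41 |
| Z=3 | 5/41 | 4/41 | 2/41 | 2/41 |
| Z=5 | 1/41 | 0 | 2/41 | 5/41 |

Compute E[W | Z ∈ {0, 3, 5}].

45/29

P(Z ∈ {0, 3, 5}) = 29/41.
Summing W·P(W=x,Z=y) over the conditioning event gives 45/41.
E[W | Z ∈ {0, 3, 5}] = (45/41) / (29/41) = 45/29.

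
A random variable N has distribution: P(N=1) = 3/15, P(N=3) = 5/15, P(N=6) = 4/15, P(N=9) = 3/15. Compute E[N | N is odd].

45/11

P(N is odd) = 11/15.
Σ over the event: 1·1/5 + 3·1/3 + 9·1/5 = 3.
E[N | N is odd] = (3) / (11/15) = 45/11.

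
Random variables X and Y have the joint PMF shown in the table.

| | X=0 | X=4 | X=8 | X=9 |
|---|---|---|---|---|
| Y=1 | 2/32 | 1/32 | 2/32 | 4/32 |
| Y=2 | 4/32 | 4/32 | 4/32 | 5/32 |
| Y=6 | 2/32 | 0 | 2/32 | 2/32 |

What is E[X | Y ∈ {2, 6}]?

P(Y ∈ {2, 6}) = 23/32.
Σ X·P over the event = 0·(4/32) + 0·(2/32) + 4·(4/32) + 8·(4/32) + 8·(2/32) + 9·(5/32) + 9·(2/32) = 127/32.
E[X | Y ∈ {2, 6}] = (127/32) / (23/32) = 127/23.

127/23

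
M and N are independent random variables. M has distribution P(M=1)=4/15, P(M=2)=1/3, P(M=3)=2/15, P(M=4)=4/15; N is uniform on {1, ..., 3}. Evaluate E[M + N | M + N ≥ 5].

17/3

P(M + N ≥ 5) = 7/15.
Summing (M+N)·P(x,y) over outcomes with M + N ≥ 5 gives 119/45.
E[M + N | M + N ≥ 5] = (119/45) / (7/15) = 17/3.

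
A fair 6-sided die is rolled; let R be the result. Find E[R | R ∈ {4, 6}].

P(R ∈ {4, 6}) = 1/3.
Σ over the event: 4·1/6 + 6·1/6 = 5/3.
E[R | R ∈ {4, 6}] = (5/3) / (1/3) = 5.

5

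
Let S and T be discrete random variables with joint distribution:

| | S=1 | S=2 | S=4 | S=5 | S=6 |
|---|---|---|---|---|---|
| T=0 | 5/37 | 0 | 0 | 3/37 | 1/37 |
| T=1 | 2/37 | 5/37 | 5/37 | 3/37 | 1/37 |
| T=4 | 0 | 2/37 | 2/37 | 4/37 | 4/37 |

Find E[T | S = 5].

19/10

P(S = 5) = 10/37.
Σ T·P over the event = 0·(3/37) + 1·(3/37) + 4·(4/37) = 19/37.
E[T | S = 5] = (19/37) / (10/37) = 19/10.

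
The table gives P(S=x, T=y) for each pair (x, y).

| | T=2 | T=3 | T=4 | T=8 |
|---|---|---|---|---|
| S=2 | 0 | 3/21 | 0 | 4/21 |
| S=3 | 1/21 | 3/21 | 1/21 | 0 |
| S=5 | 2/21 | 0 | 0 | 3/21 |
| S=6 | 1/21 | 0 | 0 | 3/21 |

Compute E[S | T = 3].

P(T = 3) = 2/7.
Σ S·P over the event = 2·(3/21) + 3·(3/21) = 5/7.
E[S | T = 3] = (5/7) / (2/7) = 5/2.

5/2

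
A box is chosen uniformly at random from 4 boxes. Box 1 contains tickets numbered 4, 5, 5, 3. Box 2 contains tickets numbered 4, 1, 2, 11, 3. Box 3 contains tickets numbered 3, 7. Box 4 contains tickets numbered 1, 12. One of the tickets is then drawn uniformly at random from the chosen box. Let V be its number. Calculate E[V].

E[V | box 1] = (4+5+5+3)/4 = 17/4.
E[V | box 2] = (4+1+2+11+3)/5 = 21/5.
E[V | box 3] = (3+7)/2 = 5.
E[V | box 4] = (1+12)/2 = 13/2.
By the law of total expectation,
E[V] = (1/4)·(17/4) + (1/4)·(21/5) + (1/4)·(5) + (1/4)·(13/2) = 399/80.

399/80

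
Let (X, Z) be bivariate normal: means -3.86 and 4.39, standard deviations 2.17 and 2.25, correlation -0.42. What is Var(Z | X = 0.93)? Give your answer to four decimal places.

4.1695

For a bivariate normal, Var(Z | X=x) = σ_Z²(1 − ρ²).
Var(Z | X=0.93) = (2.25)²·(1 − (-0.42)²) = 5.0625·0.8236 = 4.1695.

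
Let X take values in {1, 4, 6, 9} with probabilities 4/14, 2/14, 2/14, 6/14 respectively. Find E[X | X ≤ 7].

3

P(X ≤ 7) = 4/7.
Σ over the event: 1·2/7 + 4·1/7 + 6·1/7 = 12/7.
E[X | X ≤ 7] = (12/7) / (4/7) = 3.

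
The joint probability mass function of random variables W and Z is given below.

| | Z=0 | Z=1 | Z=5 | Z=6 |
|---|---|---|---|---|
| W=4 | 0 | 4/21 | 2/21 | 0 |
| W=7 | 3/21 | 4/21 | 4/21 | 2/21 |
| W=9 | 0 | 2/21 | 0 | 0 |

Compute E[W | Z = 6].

P(Z = 6) = 2/21.
Σ W·P over the event = 7·(2/21) = 2/3.
E[W | Z = 6] = (2/3) / (2/21) = 7.

7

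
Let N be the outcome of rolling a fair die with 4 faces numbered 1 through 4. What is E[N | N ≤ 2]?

Given N ≤ 2, N is equally likely to be any of {1, 2}.
E[N | N ≤ 2] = (1 + 2) / 2 = 3/2.

3/2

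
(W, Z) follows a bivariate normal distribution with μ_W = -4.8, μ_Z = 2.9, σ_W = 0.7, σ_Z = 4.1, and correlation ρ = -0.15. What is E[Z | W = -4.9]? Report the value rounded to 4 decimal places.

The regression of Z on W has slope ρ·σ_Z/σ_W and passes through (μ_W, μ_Z).
E[Z | W=-4.9] = 2.9 + (-0.15)·(4.1/0.7)·(-4.9 − (-4.8)) = 2.9 + (-0.87857)·(-0.1) = 2.9879.

2.9879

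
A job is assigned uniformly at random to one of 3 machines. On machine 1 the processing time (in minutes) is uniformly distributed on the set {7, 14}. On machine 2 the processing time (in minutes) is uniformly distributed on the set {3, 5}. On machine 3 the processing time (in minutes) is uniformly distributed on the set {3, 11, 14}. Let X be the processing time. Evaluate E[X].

143/18

E[X | machine 1] = (7+14)/2 = 21/2.
E[X | machine 2] = (3+5)/2 = 4.
E[X | machine 3] = (3+11+14)/3 = 28/3.
By the law of total expectation,
E[X] = (1/3)·(21/2) + (1/3)·(4) + (1/3)·(28/3) = 143/18.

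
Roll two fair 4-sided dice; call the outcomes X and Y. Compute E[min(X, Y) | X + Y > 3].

27/13

P(X + Y > 3) = 13/16.
Summing min(X,Y)·P(x,y) over outcomes with X + Y > 3 gives 27/16.
E[min(X, Y) | X + Y > 3] = (27/16) / (13/16) = 27/13.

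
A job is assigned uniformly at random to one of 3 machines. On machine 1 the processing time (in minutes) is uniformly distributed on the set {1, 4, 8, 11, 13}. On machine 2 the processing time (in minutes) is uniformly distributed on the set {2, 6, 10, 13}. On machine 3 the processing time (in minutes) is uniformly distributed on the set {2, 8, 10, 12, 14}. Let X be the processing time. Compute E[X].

487/60

E[X | machine 1] = (1+4+8+11+13)/5 = 37/5.
E[X | machine 2] = (2+6+10+13)/4 = 31/4.
E[X | machine 3] = (2+8+10+12+14)/5 = 46/5.
By the law of total expectation,
E[X] = (1/3)·(37/5) + (1/3)·(31/4) + (1/3)·(46/5) = 487/60.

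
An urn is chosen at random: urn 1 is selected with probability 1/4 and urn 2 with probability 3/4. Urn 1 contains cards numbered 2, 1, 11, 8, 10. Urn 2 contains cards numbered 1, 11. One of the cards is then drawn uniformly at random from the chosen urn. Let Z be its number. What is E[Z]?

61/10

E[Z | urn 1] = (2+1+11+8+10)/5 = 32/5.
E[Z | urn 2] = (1+11)/2 = 6.
By the law of total expectation,
E[Z] = (1/4)·(32/5) + (3/4)·(6) = 61/10.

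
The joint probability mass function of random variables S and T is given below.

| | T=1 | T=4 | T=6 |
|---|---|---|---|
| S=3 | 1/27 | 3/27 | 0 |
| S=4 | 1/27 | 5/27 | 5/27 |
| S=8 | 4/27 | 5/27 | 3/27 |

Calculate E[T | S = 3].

13/4

P(S = 3) = 4/27.
Σ T·P over the event = 1·(1/27) + 4·(3/27) = 13/27.
E[T | S = 3] = (13/27) / (4/27) = 13/4.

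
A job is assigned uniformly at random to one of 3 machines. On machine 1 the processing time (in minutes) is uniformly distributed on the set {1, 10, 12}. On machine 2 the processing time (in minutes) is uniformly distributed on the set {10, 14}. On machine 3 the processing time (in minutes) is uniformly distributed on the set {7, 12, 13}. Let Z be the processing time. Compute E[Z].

E[Z | machine 1] = (1+10+12)/3 = 23/3.
E[Z | machine 2] = (10+14)/2 = 12.
E[Z | machine 3] = (7+12+13)/3 = 32/3.
E[Z] = (1/3)·(23/3) + (1/3)·(12) + (1/3)·(32/3) = 91/9.

91/9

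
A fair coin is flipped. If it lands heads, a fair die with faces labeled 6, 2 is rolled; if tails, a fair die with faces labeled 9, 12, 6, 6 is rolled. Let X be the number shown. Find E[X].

49/8

E[X | heads] = (6+2)/2 = 4.
E[X | tails] = (9+12+6+6)/4 = 33/4.
E[X] = (1/2)·(4) + (1/2)·(33/4) = 49/8.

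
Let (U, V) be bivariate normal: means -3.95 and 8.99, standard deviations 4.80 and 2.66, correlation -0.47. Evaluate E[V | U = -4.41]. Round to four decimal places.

The regression of V on U has slope ρ·σ_V/σ_U and passes through (μ_U, μ_V).
E[V | U=-4.41] = 8.99 + (-0.47)·(2.66/4.80)·(-4.41 − (-3.95)) = 8.99 + (-0.26046)·(-0.46) = 9.1098.

9.1098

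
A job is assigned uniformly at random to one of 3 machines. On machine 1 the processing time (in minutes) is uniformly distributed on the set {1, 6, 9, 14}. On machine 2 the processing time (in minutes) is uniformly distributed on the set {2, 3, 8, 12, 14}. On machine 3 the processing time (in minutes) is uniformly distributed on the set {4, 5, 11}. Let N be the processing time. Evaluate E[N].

E[N | machine 1] = (1+6+9+14)/4 = 15/2.
E[N | machine 2] = (2+3+8+12+14)/5 = 39/5.
E[N | machine 3] = (4+5+11)/3 = 20/3.
E[N] = (1/3)·(15/2) + (1/3)·(39/5) + (1/3)·(20/3) = 659/90.

659/90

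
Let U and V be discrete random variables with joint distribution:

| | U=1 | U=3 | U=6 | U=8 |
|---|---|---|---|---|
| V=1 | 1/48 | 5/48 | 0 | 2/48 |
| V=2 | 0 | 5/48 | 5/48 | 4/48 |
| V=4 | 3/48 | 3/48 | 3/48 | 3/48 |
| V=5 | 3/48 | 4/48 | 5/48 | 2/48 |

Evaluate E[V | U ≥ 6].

79/24

P(U ≥ 6) = 1/2.
Σ V·P over the event = 2·(5/48) + 4·(3/48) + 5·(5/48) + 1·(2/48) + 2·(4/48) + 4·(3/48) + 5·(2/48) = 79/48.
E[V | U ≥ 6] = (79/48) / (1/2) = 79/24.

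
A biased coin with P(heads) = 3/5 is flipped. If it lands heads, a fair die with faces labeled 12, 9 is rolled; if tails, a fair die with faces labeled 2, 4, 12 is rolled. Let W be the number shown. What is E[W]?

87/10

E[W | heads] = (12+9)/2 = 21/2.
E[W | tails] = (2+4+12)/3 = 6.
By the law of total expectation,
E[W] = (3/5)·(21/2) + (2/5)·(6) = 87/10.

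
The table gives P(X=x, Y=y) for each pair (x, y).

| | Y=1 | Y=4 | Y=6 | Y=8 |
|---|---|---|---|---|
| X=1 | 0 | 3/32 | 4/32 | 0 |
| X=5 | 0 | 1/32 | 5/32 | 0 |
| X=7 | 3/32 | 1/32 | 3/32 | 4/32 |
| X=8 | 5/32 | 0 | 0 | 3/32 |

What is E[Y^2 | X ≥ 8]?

P(X ≥ 8) = 1/4.
Summing Y^2·P(X=x,Y=y) over the conditioning event gives 197/32.
E[Y^2 | X ≥ 8] = (197/32) / (1/4) = 197/8.

197/8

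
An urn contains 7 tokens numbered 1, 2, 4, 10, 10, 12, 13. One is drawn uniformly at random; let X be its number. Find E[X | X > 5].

P(X > 5) = 4/7.
Σ over the event: 10·2/7 + 12·1/7 + 13·1/7 = 45/7.
E[X | X > 5] = (45/7) / (4/7) = 45/4.

45/4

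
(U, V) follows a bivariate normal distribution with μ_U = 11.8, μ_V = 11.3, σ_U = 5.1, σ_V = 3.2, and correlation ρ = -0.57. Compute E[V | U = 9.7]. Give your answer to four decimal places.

E[V | U=x] = μ_V + ρ(σ_V/σ_U)(x − μ_U) for jointly normal variables.
E[V | U=9.7] = 11.3 + (-0.57)·(3.2/5.1)·(9.7 − (11.8)) = 11.3 + (-0.35765)·(-2.1) = 12.0511.

12.0511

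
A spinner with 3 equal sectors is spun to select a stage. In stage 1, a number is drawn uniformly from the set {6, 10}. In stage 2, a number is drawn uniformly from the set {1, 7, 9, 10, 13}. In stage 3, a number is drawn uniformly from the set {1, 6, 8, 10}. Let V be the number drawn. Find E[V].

89/12

E[V | stage 1] = (6+10)/2 = 8.
E[V | stage 2] = (1+7+9+10+13)/5 = 8.
E[V | stage 3] = (1+6+8+10)/4 = 25/4.
By the law of total expectation,
E[V] = (1/3)·(8) + (1/3)·(8) + (1/3)·(25/4) = 89/12.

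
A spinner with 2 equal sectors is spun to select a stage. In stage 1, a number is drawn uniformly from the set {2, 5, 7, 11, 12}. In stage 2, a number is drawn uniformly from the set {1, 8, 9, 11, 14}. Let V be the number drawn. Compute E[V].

E[V | stage 1] = (2+5+7+11+12)/5 = 37/5.
E[V | stage 2] = (1+8+9+11+14)/5 = 43/5.
E[V] = (1/2)·(37/5) + (1/2)·(43/5) = 8.

8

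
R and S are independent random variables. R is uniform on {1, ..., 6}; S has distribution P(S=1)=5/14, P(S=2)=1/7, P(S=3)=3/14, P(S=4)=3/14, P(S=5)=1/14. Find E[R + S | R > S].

P(R > S) = 7/12.
Summing (R+S)·P(x,y) over outcomes with R > S gives 317/84.
E[R + S | R > S] = (317/84) / (7/12) = 317/49.

317/49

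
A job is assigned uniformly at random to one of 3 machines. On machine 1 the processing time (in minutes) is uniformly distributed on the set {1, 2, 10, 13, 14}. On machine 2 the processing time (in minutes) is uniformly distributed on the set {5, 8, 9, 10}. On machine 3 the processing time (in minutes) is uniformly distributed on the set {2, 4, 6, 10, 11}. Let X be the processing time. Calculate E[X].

113/15

E[X | machine 1] = (1+2+10+13+14)/5 = 8.
E[X | machine 2] = (5+8+9+10)/4 = 8.
E[X | machine 3] = (2+4+6+10+11)/5 = 33/5.
E[X] = (1/3)·(8) + (1/3)·(8) + (1/3)·(33/5) = 113/15.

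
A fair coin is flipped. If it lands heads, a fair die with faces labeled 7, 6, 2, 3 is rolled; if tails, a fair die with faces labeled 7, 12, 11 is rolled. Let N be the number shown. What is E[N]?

29/4

E[N | heads] = (7+6+2+3)/4 = 9/2.
E[N | tails] = (7+12+11)/3 = 10.
By the law of total expectation,
E[N] = (1/2)·(9/2) + (1/2)·(10) = 29/4.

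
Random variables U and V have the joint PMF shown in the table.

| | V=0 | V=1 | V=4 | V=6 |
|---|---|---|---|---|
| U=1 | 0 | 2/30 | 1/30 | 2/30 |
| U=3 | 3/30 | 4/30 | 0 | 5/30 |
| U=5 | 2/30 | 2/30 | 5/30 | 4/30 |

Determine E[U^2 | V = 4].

21

P(V = 4) = 1/5.
Σ U^2·P over the event = 1·(1/30) + 25·(5/30) = 21/5.
E[U^2 | V = 4] = (21/5) / (1/5) = 21.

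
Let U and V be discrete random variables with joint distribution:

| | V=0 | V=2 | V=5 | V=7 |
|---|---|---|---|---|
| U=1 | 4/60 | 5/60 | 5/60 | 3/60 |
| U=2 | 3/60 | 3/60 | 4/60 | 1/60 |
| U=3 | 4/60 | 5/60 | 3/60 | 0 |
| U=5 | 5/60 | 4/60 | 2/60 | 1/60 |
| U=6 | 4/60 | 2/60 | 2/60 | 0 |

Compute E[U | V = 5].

11/4

P(V = 5) = 4/15.
Σ U·P over the event = 1·(5/60) + 2·(4/60) + 3·(3/60) + 5·(2/60) + 6·(2/60) = 11/15.
E[U | V = 5] = (11/15) / (4/15) = 11/4.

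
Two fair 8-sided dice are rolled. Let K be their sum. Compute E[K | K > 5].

P(K > 5) = 27/32.
E[K | K > 5] = (67/8) / (27/32) = 268/27.

268/27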